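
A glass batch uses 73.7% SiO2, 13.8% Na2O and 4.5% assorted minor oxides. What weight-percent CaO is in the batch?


Pieces sum to 100%:
  CaO = 100 - (SiO2 + Na2O + others)
  CaO = 100 - (73.7 + 13.8 + 4.5) = 8.0%

8.0%


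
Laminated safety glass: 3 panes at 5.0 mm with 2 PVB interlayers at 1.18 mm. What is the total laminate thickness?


Total thickness = glass contribution + PVB contribution
  Glass: 3 * 5.0 = 15.0 mm
  PVB: 2 * 1.18 = 2.36 mm
  Total = 15.0 + 2.36 = 17.36 mm

17.36 mm


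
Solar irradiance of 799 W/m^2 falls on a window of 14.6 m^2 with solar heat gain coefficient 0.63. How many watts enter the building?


Solar heat gain: Q = Area * SHGC * Irradiance
  Q = 14.6 * 0.63 * 799 = 7349.2 W

7349.2 W


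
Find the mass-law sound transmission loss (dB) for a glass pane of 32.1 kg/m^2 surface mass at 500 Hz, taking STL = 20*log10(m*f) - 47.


Mass law: STL = 20 * log10(m * f) - 47
  m * f = 32.1 * 500 = 16050
  log10(16050) = 4.20548
  STL = 20 * 4.20548 - 47 = 84.1096 - 47 = 37.1 dB

37.1 dB


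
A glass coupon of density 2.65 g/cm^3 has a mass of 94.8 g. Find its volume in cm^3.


Rearrange rho = m / V:
  V = m / rho
  V = 94.8 / 2.65 = 35.774 cm^3

35.774 cm^3


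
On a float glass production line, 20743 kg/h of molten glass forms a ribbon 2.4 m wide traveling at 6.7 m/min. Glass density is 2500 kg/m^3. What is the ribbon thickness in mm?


Ribbon cross-section from mass balance:
  Volume rate = throughput / density = 20743 / 2500 = 8.2972 m^3/h
  thickness = volume rate / (speed * 60 * width), i.e.
  thickness = throughput / (60 * speed * width * density) * 1000
  thickness = 20743 / (60 * 6.7 * 2.4 * 2500) * 1000 = 8.6 mm

8.6 mm


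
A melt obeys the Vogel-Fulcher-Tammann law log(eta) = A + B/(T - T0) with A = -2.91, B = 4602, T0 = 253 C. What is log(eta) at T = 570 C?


VFT equation: log(eta) = A + B / (T - T0)
  T - T0 = 570 - 253 = 317
  B / (T - T0) = 4602 / 317 = 14.517
  log(eta) = -2.91 + 14.517 = 11.607

11.607


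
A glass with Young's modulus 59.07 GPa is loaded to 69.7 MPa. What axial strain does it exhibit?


Rearrange E = sigma / epsilon:
  epsilon = sigma / E
  E (MPa) = 59.07 * 1000 = 59070
  epsilon = 69.7 / 59070 = 0.00118

0.00118


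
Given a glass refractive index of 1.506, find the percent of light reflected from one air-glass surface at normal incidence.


Fresnel reflectance at normal incidence:
  R = ((n - 1)/(n + 1))^2
  (n - 1)/(n + 1) = (1.506 - 1)/(1.506 + 1) = 0.201915
  R = 0.201915^2 = 0.0407697
  R(%) = 0.0407697 * 100 = 4.077%

4.077%


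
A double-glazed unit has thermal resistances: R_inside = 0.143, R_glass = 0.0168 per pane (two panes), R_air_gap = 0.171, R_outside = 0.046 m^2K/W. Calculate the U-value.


Total thermal resistance (series):
  R_total = R_in + R_glass + R_air + R_glass + R_out
  R_total = 0.143 + 0.0168 + 0.171 + 0.0168 + 0.046 = 0.3936 m^2K/W
U-value = 1 / R_total = 1 / 0.3936 = 2.541 W/m^2K

2.541 W/m^2K


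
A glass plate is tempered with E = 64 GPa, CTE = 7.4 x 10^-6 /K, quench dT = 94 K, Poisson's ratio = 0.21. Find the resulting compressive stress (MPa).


Tempering stress: sigma = E * alpha * dT / (1 - nu)
  E (MPa) = 64 * 1000 = 64000
  Numerator = 64000 * (7.4 x 10^-6) * 94 = 44.5184
  Denominator = 1 - 0.21 = 0.79
  sigma = 44.5184 / 0.79 = 56.4 MPa

56.4 MPa


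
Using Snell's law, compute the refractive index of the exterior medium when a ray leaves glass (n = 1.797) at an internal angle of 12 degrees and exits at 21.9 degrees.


Apply Snell's law: n1 * sin(theta1) = n2 * sin(theta2)
  n2 = n1 * sin(theta1) / sin(theta2)
  sin(12) = 0.207912
  sin(21.9) = 0.372988
  n2 = 1.797 * 0.207912 / 0.372988 = 1.0017

1.0017


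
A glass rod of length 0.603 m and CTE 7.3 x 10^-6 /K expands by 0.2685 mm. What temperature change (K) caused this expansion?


Rearrange dL = alpha * L0 * dT for dT:
  dT = dL / (alpha * L0)
  dL (m) = 0.2685 / 1000 = 0.0002685
  dT = 0.0002685 / ((7.3 x 10^-6) * 0.603) = 61.0 K

61.0 K


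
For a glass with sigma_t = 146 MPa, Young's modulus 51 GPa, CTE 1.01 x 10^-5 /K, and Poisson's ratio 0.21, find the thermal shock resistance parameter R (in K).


Thermal shock resistance: R = sigma * (1 - nu) / (E * alpha)
  Numerator = 146 * (1 - 0.21) = 115.34
  Denominator = 51 * 1000 * (1.01 x 10^-5) = 0.5151
  R = 115.34 / 0.5151 = 223.9 K

223.9 K


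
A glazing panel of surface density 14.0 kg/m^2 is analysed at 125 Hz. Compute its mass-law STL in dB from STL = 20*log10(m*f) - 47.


Mass law: STL = 20 * log10(m * f) - 47
  m * f = 14.0 * 125 = 1750
  log10(1750) = 3.24304
  STL = 20 * 3.24304 - 47 = 64.8608 - 47 = 17.9 dB

17.9 dB


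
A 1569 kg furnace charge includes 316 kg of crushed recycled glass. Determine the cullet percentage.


Cullet ratio = (cullet mass / total batch mass) * 100
  Ratio = 316 / 1569 * 100 = 20.14%

20.14%


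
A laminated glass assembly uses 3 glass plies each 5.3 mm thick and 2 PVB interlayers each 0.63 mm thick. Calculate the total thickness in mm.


Total thickness = glass contribution + PVB contribution
  Glass: 3 * 5.3 = 15.9 mm
  PVB: 2 * 0.63 = 1.26 mm
  Total = 15.9 + 1.26 = 17.16 mm

17.16 mm


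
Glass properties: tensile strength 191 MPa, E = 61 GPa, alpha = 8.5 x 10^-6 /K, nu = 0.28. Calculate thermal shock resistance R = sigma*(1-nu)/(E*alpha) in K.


Thermal shock resistance: R = sigma * (1 - nu) / (E * alpha)
  Numerator = 191 * (1 - 0.28) = 137.52
  Denominator = 61 * 1000 * (8.5 x 10^-6) = 0.5185
  R = 137.52 / 0.5185 = 265.2 K

265.2 K


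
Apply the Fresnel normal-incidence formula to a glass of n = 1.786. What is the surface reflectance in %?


Fresnel reflectance at normal incidence:
  R = ((n - 1)/(n + 1))^2
  (n - 1)/(n + 1) = (1.786 - 1)/(1.786 + 1) = 0.282125
  R = 0.282125^2 = 0.0795945
  R(%) = 0.0795945 * 100 = 7.959%

7.959%


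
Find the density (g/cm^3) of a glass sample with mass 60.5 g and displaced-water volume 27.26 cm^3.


Use the definition of density:
  rho = mass / volume
  rho = 60.5 / 27.26 = 2.219 g/cm^3

2.219 g/cm^3


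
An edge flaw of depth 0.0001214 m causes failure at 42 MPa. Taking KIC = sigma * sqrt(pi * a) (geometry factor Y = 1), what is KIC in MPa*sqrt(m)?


Fracture toughness: KIC = sigma * sqrt(pi * a)
  pi * a = pi * 0.0001214 = 0.000381389
  sqrt(pi * a) = 0.019529
  KIC = 42 * 0.019529 = 0.82 MPa*sqrt(m)

0.82 MPa*sqrt(m)


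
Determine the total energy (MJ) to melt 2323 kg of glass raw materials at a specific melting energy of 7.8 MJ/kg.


Total energy = mass * specific energy
  E = 2323 * 7.8 = 18119.4 MJ

18119.4 MJ


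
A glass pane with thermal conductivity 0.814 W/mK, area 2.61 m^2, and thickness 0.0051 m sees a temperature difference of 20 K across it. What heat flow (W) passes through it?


Fourier's law: Q = k * A * dT / t
  Q = 0.814 * 2.61 * 20 / 0.0051
  Q = 42.4908 / 0.0051 = 8331.5 W

8331.5 W


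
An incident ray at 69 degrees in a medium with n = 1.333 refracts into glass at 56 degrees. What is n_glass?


Apply Snell's law: n1 * sin(theta1) = n2 * sin(theta2)
  n2 = n1 * sin(theta1) / sin(theta2)
  sin(69) = 0.93358
  sin(56) = 0.829038
  n2 = 1.333 * 0.93358 / 0.829038 = 1.5011

1.5011


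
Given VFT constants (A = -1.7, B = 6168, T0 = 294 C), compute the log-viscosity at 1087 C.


VFT equation: log(eta) = A + B / (T - T0)
  T - T0 = 1087 - 294 = 793
  B / (T - T0) = 6168 / 793 = 7.778
  log(eta) = -1.7 + 7.778 = 6.078

6.078


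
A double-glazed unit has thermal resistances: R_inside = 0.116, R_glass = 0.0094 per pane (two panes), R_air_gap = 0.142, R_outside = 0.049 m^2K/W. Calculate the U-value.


Total thermal resistance (series):
  R_total = R_in + R_glass + R_air + R_glass + R_out
  R_total = 0.116 + 0.0094 + 0.142 + 0.0094 + 0.049 = 0.3258 m^2K/W
U-value = 1 / R_total = 1 / 0.3258 = 3.069 W/m^2K

3.069 W/m^2K


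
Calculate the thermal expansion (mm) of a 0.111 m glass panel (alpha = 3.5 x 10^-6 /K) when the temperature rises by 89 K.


Thermal expansion formula: dL = alpha * L0 * dT
  dL = (3.5 x 10^-6) * 0.111 * 89 = 0.00003458 m
Convert to mm: 0.00003458 * 1000 = 0.0346 mm

0.0346 mm


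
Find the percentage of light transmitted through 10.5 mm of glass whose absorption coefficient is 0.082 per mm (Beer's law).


Beer-Lambert law: T = exp(-alpha * thickness)
  exponent = -0.082 * 10.5 = -0.861
  T = exp(-0.861) = 0.4227
  Percentage = 0.4227 * 100 = 42.27%

42.27%


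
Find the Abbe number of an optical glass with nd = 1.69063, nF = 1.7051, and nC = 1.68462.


Abbe number formula: Vd = (nd - 1) / (nF - nC)
  nd - 1 = 1.69063 - 1 = 0.69063
  nF - nC = 1.7051 - 1.68462 = 0.02048
  Vd = 0.69063 / 0.02048 = 33.72

33.72


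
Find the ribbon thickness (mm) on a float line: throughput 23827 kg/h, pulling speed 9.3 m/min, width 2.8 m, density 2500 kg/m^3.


Ribbon cross-section from mass balance:
  Volume rate = throughput / density = 23827 / 2500 = 9.5308 m^3/h
  thickness = volume rate / (speed * 60 * width), i.e.
  thickness = throughput / (60 * speed * width * density) * 1000
  thickness = 23827 / (60 * 9.3 * 2.8 * 2500) * 1000 = 6.1 mm

6.1 mm


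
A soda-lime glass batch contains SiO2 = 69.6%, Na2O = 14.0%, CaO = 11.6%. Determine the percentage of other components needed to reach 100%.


Sum the three major oxides:
  SiO2 + Na2O + CaO = 69.6 + 14.0 + 11.6 = 95.2%
Subtract from 100%:
  Others = 100 - 95.2 = 4.8%

4.8%


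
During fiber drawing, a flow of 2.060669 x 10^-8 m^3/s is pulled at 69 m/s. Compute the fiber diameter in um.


Cross-sectional area from continuity:
  A = Q / v = 2.060669 x 10^-8 / 69 = 2.986477 x 10^-10 m^2
Diameter from circular cross-section:
  d = sqrt(4A / pi) * 10^6 (m -> um)
  d = sqrt(4 * 2.986477 x 10^-10 / pi) * 10^6 = 19.5 um

19.5 um


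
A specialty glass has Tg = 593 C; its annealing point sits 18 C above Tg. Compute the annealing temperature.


The annealing temperature is Tg plus the offset:
  T_anneal = 593 + 18 = 611 C

611 C


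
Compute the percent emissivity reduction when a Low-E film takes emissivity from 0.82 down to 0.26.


Percentage reduction = (1 - coated/uncoated) * 100
  Ratio = 0.26 / 0.82 = 0.3171
  Reduction = (1 - 0.3171) * 100 = 68.3%

68.3%


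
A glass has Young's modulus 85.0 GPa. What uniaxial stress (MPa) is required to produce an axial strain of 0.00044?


Rearrange E = sigma / epsilon:
  sigma = E * epsilon
  E (MPa) = 85.0 * 1000 = 85000
  sigma = 85000 * 0.00044 = 37.4 MPa

37.4 MPa


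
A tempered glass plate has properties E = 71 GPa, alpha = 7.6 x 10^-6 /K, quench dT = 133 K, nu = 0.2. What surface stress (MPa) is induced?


Tempering stress: sigma = E * alpha * dT / (1 - nu)
  E (MPa) = 71 * 1000 = 71000
  Numerator = 71000 * (7.6 x 10^-6) * 133 = 71.7668
  Denominator = 1 - 0.2 = 0.8
  sigma = 71.7668 / 0.8 = 89.7 MPa

89.7 MPa


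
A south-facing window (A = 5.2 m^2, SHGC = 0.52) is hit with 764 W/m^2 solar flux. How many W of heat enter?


Solar heat gain: Q = Area * SHGC * Irradiance
  Q = 5.2 * 0.52 * 764 = 2065.9 W

2065.9 W


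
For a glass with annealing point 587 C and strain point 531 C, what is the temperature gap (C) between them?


Gap = T_anneal - T_strain:
  gap = 587 - 531 = 56 C

56 C


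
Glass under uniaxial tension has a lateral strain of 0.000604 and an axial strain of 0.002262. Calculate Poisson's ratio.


Poisson's ratio: nu = lateral strain / axial strain
  nu = 0.000604 / 0.002262 = 0.267

0.267


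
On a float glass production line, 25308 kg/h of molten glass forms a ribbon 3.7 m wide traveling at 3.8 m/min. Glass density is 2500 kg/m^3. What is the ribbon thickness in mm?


Ribbon cross-section from mass balance:
  Volume rate = throughput / density = 25308 / 2500 = 10.1232 m^3/h
  thickness = volume rate / (speed * 60 * width), i.e.
  thickness = throughput / (60 * speed * width * density) * 1000
  thickness = 25308 / (60 * 3.8 * 3.7 * 2500) * 1000 = 12.0 mm

12.0 mm


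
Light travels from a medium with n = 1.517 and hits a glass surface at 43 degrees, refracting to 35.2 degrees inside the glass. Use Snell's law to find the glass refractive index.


Apply Snell's law: n1 * sin(theta1) = n2 * sin(theta2)
  n2 = n1 * sin(theta1) / sin(theta2)
  sin(43) = 0.681998
  sin(35.2) = 0.576432
  n2 = 1.517 * 0.681998 / 0.576432 = 1.7948

1.7948


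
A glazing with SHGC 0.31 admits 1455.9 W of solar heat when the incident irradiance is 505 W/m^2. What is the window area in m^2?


Rearrange Q = Area * SHGC * Irradiance:
  Area = Q / (SHGC * Irradiance)
  Area = 1455.9 / (0.31 * 505) = 9.3 m^2

9.3 m^2


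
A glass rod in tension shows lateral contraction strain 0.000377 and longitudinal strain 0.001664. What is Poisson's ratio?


Poisson's ratio: nu = lateral strain / axial strain
  nu = 0.000377 / 0.001664 = 0.2266

0.2266


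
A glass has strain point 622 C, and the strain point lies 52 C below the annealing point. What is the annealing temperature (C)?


T_anneal = T_strain + gap:
  T_anneal = 622 + 52 = 674 C

674 C


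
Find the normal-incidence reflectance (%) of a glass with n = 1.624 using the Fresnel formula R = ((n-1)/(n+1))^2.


Fresnel reflectance at normal incidence:
  R = ((n - 1)/(n + 1))^2
  (n - 1)/(n + 1) = (1.624 - 1)/(1.624 + 1) = 0.237805
  R = 0.237805^2 = 0.0565512
  R(%) = 0.0565512 * 100 = 5.655%

5.655%


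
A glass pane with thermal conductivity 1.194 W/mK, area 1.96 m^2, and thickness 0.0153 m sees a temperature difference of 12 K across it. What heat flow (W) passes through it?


Fourier's law: Q = k * A * dT / t
  Q = 1.194 * 1.96 * 12 / 0.0153
  Q = 28.08288 / 0.0153 = 1835.5 W

1835.5 W


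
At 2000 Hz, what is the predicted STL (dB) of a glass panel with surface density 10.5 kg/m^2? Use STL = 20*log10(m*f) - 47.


Mass law: STL = 20 * log10(m * f) - 47
  m * f = 10.5 * 2000 = 21000
  log10(21000) = 4.32222
  STL = 20 * 4.32222 - 47 = 86.4444 - 47 = 39.4 dB

39.4 dB


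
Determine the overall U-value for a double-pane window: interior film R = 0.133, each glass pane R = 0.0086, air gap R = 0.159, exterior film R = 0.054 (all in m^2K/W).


Total thermal resistance (series):
  R_total = R_in + R_glass + R_air + R_glass + R_out
  R_total = 0.133 + 0.0086 + 0.159 + 0.0086 + 0.054 = 0.3632 m^2K/W
U-value = 1 / R_total = 1 / 0.3632 = 2.753 W/m^2K

2.753 W/m^2K


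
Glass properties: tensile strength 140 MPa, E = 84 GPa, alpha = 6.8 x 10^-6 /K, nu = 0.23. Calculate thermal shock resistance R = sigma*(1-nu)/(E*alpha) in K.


Thermal shock resistance: R = sigma * (1 - nu) / (E * alpha)
  Numerator = 140 * (1 - 0.23) = 107.8
  Denominator = 84 * 1000 * (6.8 x 10^-6) = 0.5712
  R = 107.8 / 0.5712 = 188.7 K

188.7 K


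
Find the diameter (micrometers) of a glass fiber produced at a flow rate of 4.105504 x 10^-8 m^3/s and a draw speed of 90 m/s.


Cross-sectional area from continuity:
  A = Q / v = 4.105504 x 10^-8 / 90 = 4.561671 x 10^-10 m^2
Diameter from circular cross-section:
  d = sqrt(4A / pi) * 10^6 (m -> um)
  d = sqrt(4 * 4.561671 x 10^-10 / pi) * 10^6 = 24.1 um

24.1 um


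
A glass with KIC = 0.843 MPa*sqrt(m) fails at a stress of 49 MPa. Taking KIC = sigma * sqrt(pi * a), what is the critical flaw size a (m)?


Rearrange KIC = sigma * sqrt(pi * a):
  sqrt(pi * a) = KIC / sigma
  sqrt(pi * a) = 0.843 / 49 = 0.017204
  a = (KIC / sigma)^2 / pi
  a = 0.017204^2 / pi = 0.0000942 m

0.0000942 m


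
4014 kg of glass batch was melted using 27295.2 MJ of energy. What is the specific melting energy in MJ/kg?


Rearrange E = m * s for s:
  s = E / m
  s = 27295.2 / 4014 = 6.8 MJ/kg

6.8 MJ/kg


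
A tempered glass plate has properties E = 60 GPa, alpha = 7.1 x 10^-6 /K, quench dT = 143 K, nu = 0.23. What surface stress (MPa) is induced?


Tempering stress: sigma = E * alpha * dT / (1 - nu)
  E (MPa) = 60 * 1000 = 60000
  Numerator = 60000 * (7.1 x 10^-6) * 143 = 60.918
  Denominator = 1 - 0.23 = 0.77
  sigma = 60.918 / 0.77 = 79.1 MPa

79.1 MPa


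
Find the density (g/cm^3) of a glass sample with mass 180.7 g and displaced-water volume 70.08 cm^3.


Use the definition of density:
  rho = mass / volume
  rho = 180.7 / 70.08 = 2.578 g/cm^3

2.578 g/cm^3


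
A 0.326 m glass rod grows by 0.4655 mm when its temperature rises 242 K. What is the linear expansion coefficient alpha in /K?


Rearrange dL = alpha * L0 * dT for alpha:
  alpha = dL / (L0 * dT)
  alpha = (0.4655 / 1000) / (0.326 * 242) = 0.0000059 /K = 5.9 x 10^-6 /K

5.9 x 10^-6 /K


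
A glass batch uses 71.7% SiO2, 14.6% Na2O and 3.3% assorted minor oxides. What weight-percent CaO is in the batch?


Pieces sum to 100%:
  CaO = 100 - (SiO2 + Na2O + others)
  CaO = 100 - (71.7 + 14.6 + 3.3) = 10.4%

10.4%


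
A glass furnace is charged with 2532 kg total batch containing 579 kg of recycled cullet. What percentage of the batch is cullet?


Cullet ratio = (cullet mass / total batch mass) * 100
  Ratio = 579 / 2532 * 100 = 22.87%

22.87%


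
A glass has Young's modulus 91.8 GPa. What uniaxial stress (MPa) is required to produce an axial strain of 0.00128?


Rearrange E = sigma / epsilon:
  sigma = E * epsilon
  E (MPa) = 91.8 * 1000 = 91800
  sigma = 91800 * 0.00128 = 117.5 MPa

117.5 MPa


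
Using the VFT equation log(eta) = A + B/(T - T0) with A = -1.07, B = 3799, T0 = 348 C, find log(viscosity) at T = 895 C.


VFT equation: log(eta) = A + B / (T - T0)
  T - T0 = 895 - 348 = 547
  B / (T - T0) = 3799 / 547 = 6.945
  log(eta) = -1.07 + 6.945 = 5.875

5.875


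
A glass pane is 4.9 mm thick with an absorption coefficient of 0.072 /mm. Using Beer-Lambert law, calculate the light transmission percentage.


Beer-Lambert law: T = exp(-alpha * thickness)
  exponent = -0.072 * 4.9 = -0.3528
  T = exp(-0.3528) = 0.7027
  Percentage = 0.7027 * 100 = 70.27%

70.27%


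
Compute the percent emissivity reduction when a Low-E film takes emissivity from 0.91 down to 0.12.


Percentage reduction = (1 - coated/uncoated) * 100
  Ratio = 0.12 / 0.91 = 0.1319
  Reduction = (1 - 0.1319) * 100 = 86.8%

86.8%


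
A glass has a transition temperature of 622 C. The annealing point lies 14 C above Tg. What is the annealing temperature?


The annealing temperature is Tg plus the offset:
  T_anneal = 622 + 14 = 636 C

636 C


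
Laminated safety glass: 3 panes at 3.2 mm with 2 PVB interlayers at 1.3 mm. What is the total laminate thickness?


Total thickness = glass contribution + PVB contribution
  Glass: 3 * 3.2 = 9.6 mm
  PVB: 2 * 1.3 = 2.6 mm
  Total = 9.6 + 2.6 = 12.2 mm

12.2 mm


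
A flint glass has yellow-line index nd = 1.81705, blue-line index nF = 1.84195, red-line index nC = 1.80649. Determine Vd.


Abbe number formula: Vd = (nd - 1) / (nF - nC)
  nd - 1 = 1.81705 - 1 = 0.81705
  nF - nC = 1.84195 - 1.80649 = 0.03546
  Vd = 0.81705 / 0.03546 = 23.04

23.04


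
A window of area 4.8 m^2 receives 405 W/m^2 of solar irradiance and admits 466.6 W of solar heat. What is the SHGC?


Rearrange Q = Area * SHGC * Irradiance:
  SHGC = Q / (Area * Irradiance)
  SHGC = 466.6 / (4.8 * 405) = 0.24

0.24


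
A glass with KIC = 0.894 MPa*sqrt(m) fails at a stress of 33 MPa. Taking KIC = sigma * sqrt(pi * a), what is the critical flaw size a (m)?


Rearrange KIC = sigma * sqrt(pi * a):
  sqrt(pi * a) = KIC / sigma
  sqrt(pi * a) = 0.894 / 33 = 0.027091
  a = (KIC / sigma)^2 / pi
  a = 0.027091^2 / pi = 0.0002336 m

0.0002336 m


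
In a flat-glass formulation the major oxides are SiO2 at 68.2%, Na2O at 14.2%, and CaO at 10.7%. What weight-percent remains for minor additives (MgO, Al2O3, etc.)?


Sum the three major oxides:
  SiO2 + Na2O + CaO = 68.2 + 14.2 + 10.7 = 93.1%
Subtract from 100%:
  Others = 100 - 93.1 = 6.9%

6.9%


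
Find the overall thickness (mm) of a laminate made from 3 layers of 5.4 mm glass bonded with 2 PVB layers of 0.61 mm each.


Total thickness = glass contribution + PVB contribution
  Glass: 3 * 5.4 = 16.2 mm
  PVB: 2 * 0.61 = 1.22 mm
  Total = 16.2 + 1.22 = 17.42 mm

17.42 mm


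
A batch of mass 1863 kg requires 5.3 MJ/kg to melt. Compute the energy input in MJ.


Total energy = mass * specific energy
  E = 1863 * 5.3 = 9873.9 MJ

9873.9 MJ


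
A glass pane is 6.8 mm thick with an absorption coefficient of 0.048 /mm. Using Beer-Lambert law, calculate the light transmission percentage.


Beer-Lambert law: T = exp(-alpha * thickness)
  exponent = -0.048 * 6.8 = -0.3264
  T = exp(-0.3264) = 0.7215
  Percentage = 0.7215 * 100 = 72.15%

72.15%


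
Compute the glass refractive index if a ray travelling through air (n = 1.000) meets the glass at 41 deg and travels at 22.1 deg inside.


Apply Snell's law: n1 * sin(theta1) = n2 * sin(theta2)
  n2 = n1 * sin(theta1) / sin(theta2)
  sin(41) = 0.656059
  sin(22.1) = 0.376224
  n2 = 1.000 * 0.656059 / 0.376224 = 1.7438

1.7438


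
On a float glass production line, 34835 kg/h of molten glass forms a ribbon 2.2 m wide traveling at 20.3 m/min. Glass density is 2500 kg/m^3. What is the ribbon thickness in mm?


Ribbon cross-section from mass balance:
  Volume rate = throughput / density = 34835 / 2500 = 13.934 m^3/h
  thickness = volume rate / (speed * 60 * width), i.e.
  thickness = throughput / (60 * speed * width * density) * 1000
  thickness = 34835 / (60 * 20.3 * 2.2 * 2500) * 1000 = 5.2 mm

5.2 mm


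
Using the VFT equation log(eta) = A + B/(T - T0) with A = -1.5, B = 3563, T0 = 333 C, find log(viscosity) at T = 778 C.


VFT equation: log(eta) = A + B / (T - T0)
  T - T0 = 778 - 333 = 445
  B / (T - T0) = 3563 / 445 = 8.007
  log(eta) = -1.5 + 8.007 = 6.507

6.507


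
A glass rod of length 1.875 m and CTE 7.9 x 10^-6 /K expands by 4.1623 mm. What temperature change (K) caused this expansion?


Rearrange dL = alpha * L0 * dT for dT:
  dT = dL / (alpha * L0)
  dL (m) = 4.1623 / 1000 = 0.0041623
  dT = 0.0041623 / ((7.9 x 10^-6) * 1.875) = 281.0 K

281.0 K


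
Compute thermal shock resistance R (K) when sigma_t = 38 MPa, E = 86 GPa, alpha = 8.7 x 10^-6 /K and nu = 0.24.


Thermal shock resistance: R = sigma * (1 - nu) / (E * alpha)
  Numerator = 38 * (1 - 0.24) = 28.88
  Denominator = 86 * 1000 * (8.7 x 10^-6) = 0.7482
  R = 28.88 / 0.7482 = 38.6 K

38.6 K


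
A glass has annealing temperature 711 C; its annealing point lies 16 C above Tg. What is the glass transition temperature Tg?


Rearrange T_anneal = Tg + offset for Tg:
  Tg = T_anneal - offset = 711 - 16 = 695 C

695 C


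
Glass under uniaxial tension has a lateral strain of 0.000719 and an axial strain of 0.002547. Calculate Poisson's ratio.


Poisson's ratio: nu = lateral strain / axial strain
  nu = 0.000719 / 0.002547 = 0.2823

0.2823


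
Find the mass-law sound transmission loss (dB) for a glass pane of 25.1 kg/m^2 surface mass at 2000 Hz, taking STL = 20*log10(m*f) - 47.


Mass law: STL = 20 * log10(m * f) - 47
  m * f = 25.1 * 2000 = 50200
  log10(50200) = 4.7007
  STL = 20 * 4.7007 - 47 = 94.014 - 47 = 47.0 dB

47.0 dB


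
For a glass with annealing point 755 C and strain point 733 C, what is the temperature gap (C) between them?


Gap = T_anneal - T_strain:
  gap = 755 - 733 = 22 C

22 C


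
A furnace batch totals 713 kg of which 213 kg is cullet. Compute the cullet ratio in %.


Cullet ratio = (cullet mass / total batch mass) * 100
  Ratio = 213 / 713 * 100 = 29.87%

29.87%


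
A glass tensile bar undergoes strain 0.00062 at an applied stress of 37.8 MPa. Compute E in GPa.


Young's modulus: E = stress / strain
  E = 37.8 MPa / 0.00062 = 60967.74 MPa
Convert to GPa: 60967.74 / 1000 = 60.97 GPa

60.97 GPa


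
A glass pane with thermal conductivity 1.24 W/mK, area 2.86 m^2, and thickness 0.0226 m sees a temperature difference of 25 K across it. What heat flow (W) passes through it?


Fourier's law: Q = k * A * dT / t
  Q = 1.24 * 2.86 * 25 / 0.0226
  Q = 88.66 / 0.0226 = 3923 W

3923 W


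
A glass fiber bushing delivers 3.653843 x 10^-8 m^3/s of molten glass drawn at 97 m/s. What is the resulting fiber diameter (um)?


Cross-sectional area from continuity:
  A = Q / v = 3.653843 x 10^-8 / 97 = 3.766848 x 10^-10 m^2
Diameter from circular cross-section:
  d = sqrt(4A / pi) * 10^6 (m -> um)
  d = sqrt(4 * 3.766848 x 10^-10 / pi) * 10^6 = 21.9 um

21.9 um


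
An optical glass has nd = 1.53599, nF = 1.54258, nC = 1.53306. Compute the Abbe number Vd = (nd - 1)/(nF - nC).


Abbe number formula: Vd = (nd - 1) / (nF - nC)
  nd - 1 = 1.53599 - 1 = 0.53599
  nF - nC = 1.54258 - 1.53306 = 0.00952
  Vd = 0.53599 / 0.00952 = 56.3

56.3


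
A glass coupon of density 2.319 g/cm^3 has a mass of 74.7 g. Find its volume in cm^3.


Rearrange rho = m / V:
  V = m / rho
  V = 74.7 / 2.319 = 32.212 cm^3

32.212 cm^3


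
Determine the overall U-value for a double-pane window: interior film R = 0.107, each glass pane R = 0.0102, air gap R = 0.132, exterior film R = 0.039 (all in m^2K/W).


Total thermal resistance (series):
  R_total = R_in + R_glass + R_air + R_glass + R_out
  R_total = 0.107 + 0.0102 + 0.132 + 0.0102 + 0.039 = 0.2984 m^2K/W
U-value = 1 / R_total = 1 / 0.2984 = 3.351 W/m^2K

3.351 W/m^2K


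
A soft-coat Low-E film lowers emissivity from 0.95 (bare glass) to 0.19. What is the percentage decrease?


Percentage reduction = (1 - coated/uncoated) * 100
  Ratio = 0.19 / 0.95 = 0.2
  Reduction = (1 - 0.2) * 100 = 80.0%

80.0%


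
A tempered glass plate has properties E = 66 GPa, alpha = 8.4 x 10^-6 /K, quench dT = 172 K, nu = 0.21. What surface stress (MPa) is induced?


Tempering stress: sigma = E * alpha * dT / (1 - nu)
  E (MPa) = 66 * 1000 = 66000
  Numerator = 66000 * (8.4 x 10^-6) * 172 = 95.3568
  Denominator = 1 - 0.21 = 0.79
  sigma = 95.3568 / 0.79 = 120.7 MPa

120.7 MPa


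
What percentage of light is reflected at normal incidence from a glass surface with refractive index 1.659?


Fresnel reflectance at normal incidence:
  R = ((n - 1)/(n + 1))^2
  (n - 1)/(n + 1) = (1.659 - 1)/(1.659 + 1) = 0.247838
  R = 0.247838^2 = 0.0614237
  R(%) = 0.0614237 * 100 = 6.142%

6.142%


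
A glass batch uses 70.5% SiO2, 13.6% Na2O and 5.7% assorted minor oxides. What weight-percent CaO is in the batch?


Pieces sum to 100%:
  CaO = 100 - (SiO2 + Na2O + others)
  CaO = 100 - (70.5 + 13.6 + 5.7) = 10.2%

10.2%


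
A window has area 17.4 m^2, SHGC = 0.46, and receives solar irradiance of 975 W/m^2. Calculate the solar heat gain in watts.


Solar heat gain: Q = Area * SHGC * Irradiance
  Q = 17.4 * 0.46 * 975 = 7803.9 W

7803.9 W


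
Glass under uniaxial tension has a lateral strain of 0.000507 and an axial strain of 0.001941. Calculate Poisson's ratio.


Poisson's ratio: nu = lateral strain / axial strain
  nu = 0.000507 / 0.001941 = 0.2612

0.2612


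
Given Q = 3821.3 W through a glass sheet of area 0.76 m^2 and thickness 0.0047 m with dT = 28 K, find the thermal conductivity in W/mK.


Fourier's law rearranged: k = Q * t / (A * dT)
  Numerator = 3821.3 * 0.0047 = 17.96011
  Denominator = 0.76 * 28 = 21.28
  k = 17.96011 / 21.28 = 0.844 W/mK

0.844 W/mK


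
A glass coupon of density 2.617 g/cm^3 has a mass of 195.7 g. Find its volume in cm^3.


Rearrange rho = m / V:
  V = m / rho
  V = 195.7 / 2.617 = 74.78 cm^3

74.78 cm^3


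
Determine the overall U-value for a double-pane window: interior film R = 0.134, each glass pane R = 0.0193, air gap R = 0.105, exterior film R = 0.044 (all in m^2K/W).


Total thermal resistance (series):
  R_total = R_in + R_glass + R_air + R_glass + R_out
  R_total = 0.134 + 0.0193 + 0.105 + 0.0193 + 0.044 = 0.3216 m^2K/W
U-value = 1 / R_total = 1 / 0.3216 = 3.109 W/m^2K

3.109 W/m^2K


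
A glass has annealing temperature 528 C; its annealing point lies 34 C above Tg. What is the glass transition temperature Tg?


Rearrange T_anneal = Tg + offset for Tg:
  Tg = T_anneal - offset = 528 - 34 = 494 C

494 C


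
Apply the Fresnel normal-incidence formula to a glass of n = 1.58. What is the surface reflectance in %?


Fresnel reflectance at normal incidence:
  R = ((n - 1)/(n + 1))^2
  (n - 1)/(n + 1) = (1.58 - 1)/(1.58 + 1) = 0.224806
  R = 0.224806^2 = 0.0505377
  R(%) = 0.0505377 * 100 = 5.054%

5.054%


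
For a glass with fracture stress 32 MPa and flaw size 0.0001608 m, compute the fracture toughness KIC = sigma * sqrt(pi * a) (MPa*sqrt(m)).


Fracture toughness: KIC = sigma * sqrt(pi * a)
  pi * a = pi * 0.0001608 = 0.000505168
  sqrt(pi * a) = 0.022476
  KIC = 32 * 0.022476 = 0.719 MPa*sqrt(m)

0.719 MPa*sqrt(m)


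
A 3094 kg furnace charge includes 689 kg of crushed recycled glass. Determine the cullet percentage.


Cullet ratio = (cullet mass / total batch mass) * 100
  Ratio = 689 / 3094 * 100 = 22.27%

22.27%


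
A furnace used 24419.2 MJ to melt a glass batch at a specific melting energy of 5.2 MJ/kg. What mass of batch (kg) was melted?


Rearrange E = m * s for m:
  m = E / s
  m = 24419.2 / 5.2 = 4696.0 kg

4696.0 kg


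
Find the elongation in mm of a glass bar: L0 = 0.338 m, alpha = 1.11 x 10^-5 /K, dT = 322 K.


Thermal expansion formula: dL = alpha * L0 * dT
  dL = (1.11 x 10^-5) * 0.338 * 322 = 0.00120808 m
Convert to mm: 0.00120808 * 1000 = 1.2081 mm

1.2081 mm


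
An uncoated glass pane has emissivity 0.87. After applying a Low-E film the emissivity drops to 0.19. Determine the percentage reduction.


Percentage reduction = (1 - coated/uncoated) * 100
  Ratio = 0.19 / 0.87 = 0.2184
  Reduction = (1 - 0.2184) * 100 = 78.2%

78.2%


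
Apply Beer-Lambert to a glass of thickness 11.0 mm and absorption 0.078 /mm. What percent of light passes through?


Beer-Lambert law: T = exp(-alpha * thickness)
  exponent = -0.078 * 11.0 = -0.858
  T = exp(-0.858) = 0.424
  Percentage = 0.424 * 100 = 42.4%

42.4%


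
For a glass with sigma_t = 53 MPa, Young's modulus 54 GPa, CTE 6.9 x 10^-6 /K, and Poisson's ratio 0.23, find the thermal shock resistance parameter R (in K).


Thermal shock resistance: R = sigma * (1 - nu) / (E * alpha)
  Numerator = 53 * (1 - 0.23) = 40.81
  Denominator = 54 * 1000 * (6.9 x 10^-6) = 0.3726
  R = 40.81 / 0.3726 = 109.5 K

109.5 K


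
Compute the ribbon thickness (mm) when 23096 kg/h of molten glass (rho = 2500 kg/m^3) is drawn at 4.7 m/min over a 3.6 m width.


Ribbon cross-section from mass balance:
  Volume rate = throughput / density = 23096 / 2500 = 9.2384 m^3/h
  thickness = volume rate / (speed * 60 * width), i.e.
  thickness = throughput / (60 * speed * width * density) * 1000
  thickness = 23096 / (60 * 4.7 * 3.6 * 2500) * 1000 = 9.1 mm

9.1 mm


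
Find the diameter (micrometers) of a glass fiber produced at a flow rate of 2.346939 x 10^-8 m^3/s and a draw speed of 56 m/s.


Cross-sectional area from continuity:
  A = Q / v = 2.346939 x 10^-8 / 56 = 4.190962 x 10^-10 m^2
Diameter from circular cross-section:
  d = sqrt(4A / pi) * 10^6 (m -> um)
  d = sqrt(4 * 4.190962 x 10^-10 / pi) * 10^6 = 23.1 um

23.1 um


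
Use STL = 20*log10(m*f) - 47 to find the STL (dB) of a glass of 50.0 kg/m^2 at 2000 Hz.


Mass law: STL = 20 * log10(m * f) - 47
  m * f = 50.0 * 2000 = 100000
  log10(100000) = 5.0
  STL = 20 * 5.0 - 47 = 100.0 - 47 = 53.0 dB

53.0 dB


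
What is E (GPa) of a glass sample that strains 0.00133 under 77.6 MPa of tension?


Young's modulus: E = stress / strain
  E = 77.6 MPa / 0.00133 = 58345.86 MPa
Convert to GPa: 58345.86 / 1000 = 58.35 GPa

58.35 GPa


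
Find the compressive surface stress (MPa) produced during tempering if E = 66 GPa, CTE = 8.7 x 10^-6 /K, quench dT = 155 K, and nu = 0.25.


Tempering stress: sigma = E * alpha * dT / (1 - nu)
  E (MPa) = 66 * 1000 = 66000
  Numerator = 66000 * (8.7 x 10^-6) * 155 = 89.001
  Denominator = 1 - 0.25 = 0.75
  sigma = 89.001 / 0.75 = 118.7 MPa

118.7 MPa


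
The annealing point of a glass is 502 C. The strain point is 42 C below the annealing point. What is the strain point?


Strain point = annealing point - difference:
  T_strain = 502 - 42 = 460 C

460 C


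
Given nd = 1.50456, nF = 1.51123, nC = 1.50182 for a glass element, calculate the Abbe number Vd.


Abbe number formula: Vd = (nd - 1) / (nF - nC)
  nd - 1 = 1.50456 - 1 = 0.50456
  nF - nC = 1.51123 - 1.50182 = 0.00941
  Vd = 0.50456 / 0.00941 = 53.62

53.62


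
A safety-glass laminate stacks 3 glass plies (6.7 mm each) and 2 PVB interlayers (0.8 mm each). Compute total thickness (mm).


Total thickness = glass contribution + PVB contribution
  Glass: 3 * 6.7 = 20.1 mm
  PVB: 2 * 0.8 = 1.6 mm
  Total = 20.1 + 1.6 = 21.7 mm

21.7 mm


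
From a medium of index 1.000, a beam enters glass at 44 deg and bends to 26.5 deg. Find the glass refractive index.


Apply Snell's law: n1 * sin(theta1) = n2 * sin(theta2)
  n2 = n1 * sin(theta1) / sin(theta2)
  sin(44) = 0.694658
  sin(26.5) = 0.446198
  n2 = 1.000 * 0.694658 / 0.446198 = 1.5568

1.5568


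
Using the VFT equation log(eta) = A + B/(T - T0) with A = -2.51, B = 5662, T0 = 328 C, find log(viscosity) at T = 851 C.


VFT equation: log(eta) = A + B / (T - T0)
  T - T0 = 851 - 328 = 523
  B / (T - T0) = 5662 / 523 = 10.826
  log(eta) = -2.51 + 10.826 = 8.316

8.316


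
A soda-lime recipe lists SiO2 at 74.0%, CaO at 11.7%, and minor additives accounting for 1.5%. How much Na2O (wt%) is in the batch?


Pieces sum to 100%:
  Na2O = 100 - (SiO2 + CaO + others)
  Na2O = 100 - (74.0 + 11.7 + 1.5) = 12.8%

12.8%


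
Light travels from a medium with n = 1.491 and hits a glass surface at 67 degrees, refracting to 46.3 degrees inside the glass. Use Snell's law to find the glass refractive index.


Apply Snell's law: n1 * sin(theta1) = n2 * sin(theta2)
  n2 = n1 * sin(theta1) / sin(theta2)
  sin(67) = 0.920505
  sin(46.3) = 0.722967
  n2 = 1.491 * 0.920505 / 0.722967 = 1.8984

1.8984


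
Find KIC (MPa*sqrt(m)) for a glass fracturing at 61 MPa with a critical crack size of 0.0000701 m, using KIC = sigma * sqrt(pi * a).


Fracture toughness: KIC = sigma * sqrt(pi * a)
  pi * a = pi * 0.0000701 = 0.000220226
  sqrt(pi * a) = 0.01484
  KIC = 61 * 0.01484 = 0.905 MPa*sqrt(m)

0.905 MPa*sqrt(m)


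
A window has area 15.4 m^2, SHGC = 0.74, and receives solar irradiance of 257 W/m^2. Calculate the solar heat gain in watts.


Solar heat gain: Q = Area * SHGC * Irradiance
  Q = 15.4 * 0.74 * 257 = 2928.8 W

2928.8 W


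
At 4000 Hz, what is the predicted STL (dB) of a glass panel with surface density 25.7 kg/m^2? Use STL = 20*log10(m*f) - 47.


Mass law: STL = 20 * log10(m * f) - 47
  m * f = 25.7 * 4000 = 102800
  log10(102800) = 5.01199
  STL = 20 * 5.01199 - 47 = 100.2398 - 47 = 53.2 dB

53.2 dB


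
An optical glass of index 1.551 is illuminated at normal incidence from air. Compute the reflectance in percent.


Fresnel reflectance at normal incidence:
  R = ((n - 1)/(n + 1))^2
  (n - 1)/(n + 1) = (1.551 - 1)/(1.551 + 1) = 0.215994
  R = 0.215994^2 = 0.0466534
  R(%) = 0.0466534 * 100 = 4.665%

4.665%


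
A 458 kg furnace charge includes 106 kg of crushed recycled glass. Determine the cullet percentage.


Cullet ratio = (cullet mass / total batch mass) * 100
  Ratio = 106 / 458 * 100 = 23.14%

23.14%


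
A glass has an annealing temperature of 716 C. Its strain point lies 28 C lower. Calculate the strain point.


Strain point = annealing point - difference:
  T_strain = 716 - 28 = 688 C

688 C


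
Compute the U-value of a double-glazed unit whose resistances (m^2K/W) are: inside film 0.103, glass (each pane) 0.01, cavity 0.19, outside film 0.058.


Total thermal resistance (series):
  R_total = R_in + R_glass + R_air + R_glass + R_out
  R_total = 0.103 + 0.01 + 0.19 + 0.01 + 0.058 = 0.371 m^2K/W
U-value = 1 / R_total = 1 / 0.371 = 2.695 W/m^2K

2.695 W/m^2K


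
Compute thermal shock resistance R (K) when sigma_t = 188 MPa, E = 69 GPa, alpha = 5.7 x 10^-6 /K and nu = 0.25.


Thermal shock resistance: R = sigma * (1 - nu) / (E * alpha)
  Numerator = 188 * (1 - 0.25) = 141.0
  Denominator = 69 * 1000 * (5.7 x 10^-6) = 0.3933
  R = 141.0 / 0.3933 = 358.5 K

358.5 K


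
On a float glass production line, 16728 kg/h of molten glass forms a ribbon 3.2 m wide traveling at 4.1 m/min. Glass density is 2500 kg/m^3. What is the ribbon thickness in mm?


Ribbon cross-section from mass balance:
  Volume rate = throughput / density = 16728 / 2500 = 6.6912 m^3/h
  thickness = volume rate / (speed * 60 * width), i.e.
  thickness = throughput / (60 * speed * width * density) * 1000
  thickness = 16728 / (60 * 4.1 * 3.2 * 2500) * 1000 = 8.5 mm

8.5 mm


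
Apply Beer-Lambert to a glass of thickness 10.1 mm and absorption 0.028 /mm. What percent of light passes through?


Beer-Lambert law: T = exp(-alpha * thickness)
  exponent = -0.028 * 10.1 = -0.2828
  T = exp(-0.2828) = 0.7537
  Percentage = 0.7537 * 100 = 75.37%

75.37%


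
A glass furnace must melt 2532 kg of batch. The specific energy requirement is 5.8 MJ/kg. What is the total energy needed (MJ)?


Total energy = mass * specific energy
  E = 2532 * 5.8 = 14685.6 MJ

14685.6 MJ


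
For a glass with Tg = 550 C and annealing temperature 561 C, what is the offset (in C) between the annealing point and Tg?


Offset = T_anneal - Tg:
  offset = 561 - 550 = 11 C

11 C


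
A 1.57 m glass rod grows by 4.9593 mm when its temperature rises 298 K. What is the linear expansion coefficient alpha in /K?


Rearrange dL = alpha * L0 * dT for alpha:
  alpha = dL / (L0 * dT)
  alpha = (4.9593 / 1000) / (1.57 * 298) = 0.0000106 /K = 1.06 x 10^-5 /K

1.06 x 10^-5 /K


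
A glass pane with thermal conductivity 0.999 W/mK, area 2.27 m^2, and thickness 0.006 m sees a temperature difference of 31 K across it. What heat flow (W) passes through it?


Fourier's law: Q = k * A * dT / t
  Q = 0.999 * 2.27 * 31 / 0.006
  Q = 70.29963 / 0.006 = 11716.6 W

11716.6 W


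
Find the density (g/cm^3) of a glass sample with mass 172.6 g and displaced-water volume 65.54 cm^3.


Use the definition of density:
  rho = mass / volume
  rho = 172.6 / 65.54 = 2.634 g/cm^3

2.634 g/cm^3


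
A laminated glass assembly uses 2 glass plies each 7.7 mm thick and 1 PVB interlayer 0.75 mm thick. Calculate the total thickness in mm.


Total thickness = glass contribution + PVB contribution
  Glass: 2 * 7.7 = 15.4 mm
  PVB: 1 * 0.75 = 0.75 mm
  Total = 15.4 + 0.75 = 16.15 mm

16.15 mm


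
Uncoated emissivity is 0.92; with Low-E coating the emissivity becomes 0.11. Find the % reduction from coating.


Percentage reduction = (1 - coated/uncoated) * 100
  Ratio = 0.11 / 0.92 = 0.1196
  Reduction = (1 - 0.1196) * 100 = 88.0%

88.0%


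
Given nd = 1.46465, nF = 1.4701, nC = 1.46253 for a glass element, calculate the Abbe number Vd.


Abbe number formula: Vd = (nd - 1) / (nF - nC)
  nd - 1 = 1.46465 - 1 = 0.46465
  nF - nC = 1.4701 - 1.46253 = 0.00757
  Vd = 0.46465 / 0.00757 = 61.38

61.38


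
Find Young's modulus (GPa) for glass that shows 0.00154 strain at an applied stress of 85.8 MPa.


Young's modulus: E = stress / strain
  E = 85.8 MPa / 0.00154 = 55714.29 MPa
Convert to GPa: 55714.29 / 1000 = 55.71 GPa

55.71 GPa


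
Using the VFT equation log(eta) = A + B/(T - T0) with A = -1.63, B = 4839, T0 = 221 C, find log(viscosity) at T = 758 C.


VFT equation: log(eta) = A + B / (T - T0)
  T - T0 = 758 - 221 = 537
  B / (T - T0) = 4839 / 537 = 9.011
  log(eta) = -1.63 + 9.011 = 7.381

7.381


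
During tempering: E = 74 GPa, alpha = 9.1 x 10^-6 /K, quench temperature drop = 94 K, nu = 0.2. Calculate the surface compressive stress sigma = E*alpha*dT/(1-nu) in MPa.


Tempering stress: sigma = E * alpha * dT / (1 - nu)
  E (MPa) = 74 * 1000 = 74000
  Numerator = 74000 * (9.1 x 10^-6) * 94 = 63.2996
  Denominator = 1 - 0.2 = 0.8
  sigma = 63.2996 / 0.8 = 79.1 MPa

79.1 MPa


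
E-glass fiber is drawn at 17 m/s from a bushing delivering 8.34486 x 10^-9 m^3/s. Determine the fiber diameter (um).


Cross-sectional area from continuity:
  A = Q / v = 8.34486 x 10^-9 / 17 = 4.908741 x 10^-10 m^2
Diameter from circular cross-section:
  d = sqrt(4A / pi) * 10^6 (m -> um)
  d = sqrt(4 * 4.908741 x 10^-10 / pi) * 10^6 = 25.0 um

25.0 um
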